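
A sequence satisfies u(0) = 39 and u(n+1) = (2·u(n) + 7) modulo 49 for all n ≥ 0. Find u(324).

We have u(0) = 39,  u(1) = 36,  u(2) = 30,  u(3) = 18,  u(4) = 43,  u(5) = 44,  u(6) = 46,  u(7) = 1,  u(8) = 9,  u(9) = 25,  u(10) = 8,  u(11) = 23,  u(12) = 4,  u(13) = 15,  u(14) = 37,  u(15) = 32,  u(16) = 22,  u(17) = 2,  u(18) = 11,  u(19) = 29,  u(20) = 16,  u(21) = 39.
The sequence repeats with period 21.
So u(324) = u(0 + ((324-0) mod 21)) = u(9) = 25.

25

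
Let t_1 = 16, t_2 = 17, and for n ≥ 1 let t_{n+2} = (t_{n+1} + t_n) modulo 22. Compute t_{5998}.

Computing terms: t_1 = 16, t_2 = 17, t_3 = 11, t_4 = 6, t_5 = 17, t_6 = 1, t_7 = 18, t_8 = 19, t_9 = 15, t_{10} = 12, t_{11} = 5, t_{12} = 17, t_{13} = 0, t_{14} = 17, t_{15} = 17, t_{16} = 12, t_{17} = 7, t_{18} = 19, t_{19} = 4, t_{20} = 1, t_{21} = 5, t_{22} = 6, t_{23} = 11, t_{24} = 17, t_{25} = 6, t_{26} = 1, t_{27} = 7, t_{28} = 8, t_{29} = 15, t_{30} = 1, t_{31} = 16, t_{32} = 17.
The sequence repeats with period 30.
(5998 - 1) mod 30 = 27, so t_{5998} = t_{28} = 8.

8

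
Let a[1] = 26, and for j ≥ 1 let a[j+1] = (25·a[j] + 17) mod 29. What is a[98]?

a[1] = 26,  a[2] = 0,  a[3] = 17,  a[4] = 7,  a[5] = 18,  a[6] = 3,  a[7] = 5,  a[8] = 26.
The sequence repeats with period 7.
So a[98] = a[1 + ((98-1) mod 7)] = a[7] = 5.

5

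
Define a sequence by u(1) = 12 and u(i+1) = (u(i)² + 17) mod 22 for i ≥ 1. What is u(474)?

u(1) = 12,  u(2) = 7,  u(3) = 0,  u(4) = 17,  u(5) = 20,  u(6) = 21,  u(7) = 18,  u(8) = 11,  u(9) = 6,  u(10) = 9,  u(11) = 10,  u(12) = 7.
Since u(12) = u(2) = 7, the sequence is eventually periodic: after a pre-period of length 1 it cycles with period 10.
For i ≥ 2, u(i) depends only on (i - 2) mod 10. (474 - 2) mod 10 = 2, so u(474) = u(4) = 17.

17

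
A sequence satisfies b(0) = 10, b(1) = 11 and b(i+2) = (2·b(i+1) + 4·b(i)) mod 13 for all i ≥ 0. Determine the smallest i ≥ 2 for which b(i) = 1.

24

We have b(0) = 10, b(1) = 11, b(2) = 10, b(3) = 12, b(4) = 12, b(5) = 7, b(6) = 10, b(7) = 9, b(8) = 6, b(9) = 9, b(10) = 3, b(11) = 3, b(12) = 5, b(13) = 9, b(14) = 12, b(15) = 8, b(16) = 12, b(17) = 4, b(18) = 4, b(19) = 11, b(20) = 12, b(21) = 3, b(22) = 2, b(23) = 3, b(24) = 1, b(25) = 1, b(26) = 6, b(27) = 3, b(28) = 4, b(29) = 7, b(30) = 4, b(31) = 10, b(32) = 10, b(33) = 8, b(34) = 4, b(35) = 1, b(36) = 5, b(37) = 1, b(38) = 9, b(39) = 9, b(40) = 2, b(41) = 1, b(42) = 10, b(43) = 11.
The sequence repeats with period 42.
The value 1 first appears (with i ≥ 2) at b(24).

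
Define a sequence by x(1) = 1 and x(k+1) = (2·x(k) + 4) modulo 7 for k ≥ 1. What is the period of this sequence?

3

Listing terms: x(1) = 1, x(2) = 6, x(3) = 2, x(4) = 1.
The sequence repeats with period 3.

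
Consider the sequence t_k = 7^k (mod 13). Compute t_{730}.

4

We have t_1 = 7, t_2 = 10, t_3 = 5, t_4 = 9, t_5 = 11, t_6 = 12, t_7 = 6, t_8 = 3, t_9 = 8, t_{10} = 4, t_{11} = 2, t_{12} = 1, t_{13} = 7.
The sequence repeats with period 12.
So t_{730} = t_{1 + ((730-1) mod 12)} = t_{10} = 4.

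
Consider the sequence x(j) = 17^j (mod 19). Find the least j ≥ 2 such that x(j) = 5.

Listing terms: x(1) = 17,  x(2) = 4,  x(3) = 11,  x(4) = 16,  x(5) = 6,  x(6) = 7,  x(7) = 5,  x(8) = 9,  x(9) = 1,  x(10) = 17.
Since x(10) = x(1) = 17, the sequence is periodic with period 9.
The value 5 first appears (with j ≥ 2) at x(7).

7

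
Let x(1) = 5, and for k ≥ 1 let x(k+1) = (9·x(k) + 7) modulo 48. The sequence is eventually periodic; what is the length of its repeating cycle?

16

Listing terms: x(1) = 5; x(2) = 4; x(3) = 43; x(4) = 10; x(5) = 1; x(6) = 16; x(7) = 7; x(8) = 22; x(9) = 13; x(10) = 28; x(11) = 19; x(12) = 34; x(13) = 25; x(14) = 40; x(15) = 31; x(16) = 46; x(17) = 37; x(18) = 4.
Since x(18) = x(2) = 4, the sequence is eventually periodic: after a pre-period of length 1 it cycles with period 16.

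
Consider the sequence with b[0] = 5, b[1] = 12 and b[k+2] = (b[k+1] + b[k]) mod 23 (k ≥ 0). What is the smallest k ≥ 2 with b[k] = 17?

Computing terms: b[0] = 5; b[1] = 12; b[2] = 17; b[3] = 6; b[4] = 0; b[5] = 6; b[6] = 6; b[7] = 12; b[8] = 18; b[9] = 7; b[10] = 2; b[11] = 9; b[12] = 11; b[13] = 20; b[14] = 8; b[15] = 5; b[16] = 13; b[17] = 18; b[18] = 8; b[19] = 3; b[20] = 11; b[21] = 14; b[22] = 2; b[23] = 16; b[24] = 18; b[25] = 11; b[26] = 6; b[27] = 17; b[28] = 0; b[29] = 17; b[30] = 17; b[31] = 11; b[32] = 5; b[33] = 16; b[34] = 21; b[35] = 14; b[36] = 12; b[37] = 3; b[38] = 15; b[39] = 18; b[40] = 10; b[41] = 5; b[42] = 15; b[43] = 20; b[44] = 12; b[45] = 9; b[46] = 21; b[47] = 7; b[48] = 5; b[49] = 12.
Since (b[48], b[49]) = (b[0], b[1]) = (5, 12) (two consecutive terms determine the rest), the sequence is periodic with period 48.
The value 17 first appears (with k ≥ 2) at b[2].

2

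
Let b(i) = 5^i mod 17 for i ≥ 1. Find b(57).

12

Computing terms: b(1) = 5,  b(2) = 8,  b(3) = 6,  b(4) = 13,  b(5) = 14,  b(6) = 2,  b(7) = 10,  b(8) = 16,  b(9) = 12,  b(10) = 9,  b(11) = 11,  b(12) = 4,  b(13) = 3,  b(14) = 15,  b(15) = 7,  b(16) = 1,  b(17) = 5.
Since b(17) = b(1) = 5, the sequence is periodic with period 16.
So b(57) = b(1 + ((57-1) mod 16)) = b(9) = 12.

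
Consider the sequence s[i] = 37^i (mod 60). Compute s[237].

Listing terms: s[0] = 1, s[1] = 37, s[2] = 49, s[3] = 13, s[4] = 1.
The sequence repeats with period 4.
So s[237] = s[0 + ((237-0) mod 4)] = s[1] = 37.

37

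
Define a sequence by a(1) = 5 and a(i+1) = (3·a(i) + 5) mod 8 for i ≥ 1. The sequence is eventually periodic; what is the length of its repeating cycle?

4

Listing terms: a(1) = 5; a(2) = 4; a(3) = 1; a(4) = 0; a(5) = 5.
The sequence repeats with period 4.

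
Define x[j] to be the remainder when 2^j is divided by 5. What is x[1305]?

Computing terms: x[0] = 1; x[1] = 2; x[2] = 4; x[3] = 3; x[4] = 1.
The sequence repeats with period 4.
So x[1305] = x[0 + ((1305-0) mod 4)] = x[1] = 2.

2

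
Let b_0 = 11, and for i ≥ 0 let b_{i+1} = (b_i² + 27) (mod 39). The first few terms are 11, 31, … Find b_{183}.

1

Listing terms: b_0 = 11,  b_1 = 31,  b_2 = 13,  b_3 = 1,  b_4 = 28,  b_5 = 31.
Since b_5 = b_1 = 31, the sequence is eventually periodic: after a pre-period of length 1 it cycles with period 4.
For i ≥ 1, b_i depends only on (i - 1) mod 4. (183 - 1) mod 4 = 2, so b_{183} = b_3 = 1.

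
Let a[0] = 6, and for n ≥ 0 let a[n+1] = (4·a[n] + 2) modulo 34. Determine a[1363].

18

We have a[0] = 6, a[1] = 26, a[2] = 4, a[3] = 18, a[4] = 6.
Since a[4] = a[0] = 6, the sequence is periodic with period 4.
So a[1363] = a[0 + ((1363-0) mod 4)] = a[3] = 18.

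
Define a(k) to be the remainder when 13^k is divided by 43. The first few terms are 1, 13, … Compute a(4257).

35

Computing terms: a(0) = 1; a(1) = 13; a(2) = 40; a(3) = 4; a(4) = 9; a(5) = 31; a(6) = 16; a(7) = 36; a(8) = 38; a(9) = 21; a(10) = 15; a(11) = 23; a(12) = 41; a(13) = 17; a(14) = 6; a(15) = 35; a(16) = 25; a(17) = 24; a(18) = 11; a(19) = 14; a(20) = 10; a(21) = 1.
Since a(21) = a(0) = 1, the sequence is periodic with period 21.
So a(4257) = a(0 + ((4257-0) mod 21)) = a(15) = 35.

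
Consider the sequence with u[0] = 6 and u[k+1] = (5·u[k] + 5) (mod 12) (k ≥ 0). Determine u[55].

We have u[0] = 6,  u[1] = 11,  u[2] = 0,  u[3] = 5,  u[4] = 6.
The sequence repeats with period 4.
So u[55] = u[0 + ((55-0) mod 4)] = u[3] = 5.

5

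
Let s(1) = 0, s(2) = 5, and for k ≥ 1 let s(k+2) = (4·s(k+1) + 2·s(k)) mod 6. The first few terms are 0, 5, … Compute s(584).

s(1) = 0, s(2) = 5, s(3) = 2, s(4) = 0, s(5) = 4, s(6) = 4, s(7) = 0, s(8) = 2, s(9) = 2, s(10) = 0.
Since (s(9), s(10)) = (s(3), s(4)) = (2, 0) (two consecutive terms determine the rest), the sequence is eventually periodic: after a pre-period of length 2 it cycles with period 6.
For k ≥ 3, s(k) depends only on (k - 3) mod 6. (584 - 3) mod 6 = 5, so s(584) = s(8) = 2.

2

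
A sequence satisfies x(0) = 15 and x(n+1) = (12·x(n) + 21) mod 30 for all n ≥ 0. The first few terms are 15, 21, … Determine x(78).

We have x(0) = 15,  x(1) = 21,  x(2) = 3,  x(3) = 27,  x(4) = 15.
The sequence repeats with period 4.
(78 - 0) mod 4 = 2, so x(78) = x(2) = 3.

3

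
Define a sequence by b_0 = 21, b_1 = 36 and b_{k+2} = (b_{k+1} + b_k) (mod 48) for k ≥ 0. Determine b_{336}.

21

We have b_0 = 21,  b_1 = 36,  b_2 = 9,  b_3 = 45,  b_4 = 6,  b_5 = 3,  b_6 = 9,  b_7 = 12,  b_8 = 21,  b_9 = 33,  b_{10} = 6,  b_{11} = 39,  b_{12} = 45,  b_{13} = 36,  b_{14} = 33,  b_{15} = 21,  b_{16} = 6,  b_{17} = 27,  b_{18} = 33,  b_{19} = 12,  b_{20} = 45,  b_{21} = 9,  b_{22} = 6,  b_{23} = 15,  b_{24} = 21,  b_{25} = 36.
The sequence repeats with period 24.
(336 - 0) mod 24 = 0, so b_{336} = b_0 = 21.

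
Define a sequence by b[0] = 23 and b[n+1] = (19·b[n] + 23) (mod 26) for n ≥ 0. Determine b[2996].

21

Computing terms: b[0] = 23,  b[1] = 18,  b[2] = 1,  b[3] = 16,  b[4] = 15,  b[5] = 22,  b[6] = 25,  b[7] = 4,  b[8] = 21,  b[9] = 6,  b[10] = 7,  b[11] = 0,  b[12] = 23.
Since b[12] = b[0] = 23, the sequence is periodic with period 12.
So b[2996] = b[0 + ((2996-0) mod 12)] = b[8] = 21.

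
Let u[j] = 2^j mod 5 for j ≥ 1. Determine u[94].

4

We have u[1] = 2, u[2] = 4, u[3] = 3, u[4] = 1, u[5] = 2.
The sequence repeats with period 4.
So u[94] = u[1 + ((94-1) mod 4)] = u[2] = 4.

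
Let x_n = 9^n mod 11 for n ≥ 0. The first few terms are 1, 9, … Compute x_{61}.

9

Computing terms: x_0 = 1; x_1 = 9; x_2 = 4; x_3 = 3; x_4 = 5; x_5 = 1.
The sequence repeats with period 5.
(61 - 0) mod 5 = 1, so x_{61} = x_1 = 9.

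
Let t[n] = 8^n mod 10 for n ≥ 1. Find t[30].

Listing terms: t[1] = 8; t[2] = 4; t[3] = 2; t[4] = 6; t[5] = 8.
Since t[5] = t[1] = 8, the sequence is periodic with period 4.
So t[30] = t[1 + ((30-1) mod 4)] = t[2] = 4.

4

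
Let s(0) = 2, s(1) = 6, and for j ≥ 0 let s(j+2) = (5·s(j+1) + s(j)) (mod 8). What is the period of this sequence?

6

Computing terms: s(0) = 2,  s(1) = 6,  s(2) = 0,  s(3) = 6,  s(4) = 6,  s(5) = 4,  s(6) = 2,  s(7) = 6.
Since (s(6), s(7)) = (s(0), s(1)) = (2, 6) (two consecutive terms determine the rest), the sequence is periodic with period 6.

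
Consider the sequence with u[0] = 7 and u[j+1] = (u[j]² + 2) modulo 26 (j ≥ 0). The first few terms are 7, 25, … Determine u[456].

19

We have u[0] = 7; u[1] = 25; u[2] = 3; u[3] = 11; u[4] = 19; u[5] = 25.
Since u[5] = u[1] = 25, the sequence is eventually periodic: after a pre-period of length 1 it cycles with period 4.
For j ≥ 1, u[j] depends only on (j - 1) mod 4. (456 - 1) mod 4 = 3, so u[456] = u[4] = 19.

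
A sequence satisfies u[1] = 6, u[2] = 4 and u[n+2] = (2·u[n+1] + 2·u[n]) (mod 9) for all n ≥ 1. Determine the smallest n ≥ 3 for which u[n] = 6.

We have u[1] = 6; u[2] = 4; u[3] = 2; u[4] = 3; u[5] = 1; u[6] = 8; u[7] = 0; u[8] = 7; u[9] = 5; u[10] = 6; u[11] = 4.
Since (u[10], u[11]) = (u[1], u[2]) = (6, 4) (two consecutive terms determine the rest), the sequence is periodic with period 9.
The value 6 next appears (with n ≥ 3) at u[10].

10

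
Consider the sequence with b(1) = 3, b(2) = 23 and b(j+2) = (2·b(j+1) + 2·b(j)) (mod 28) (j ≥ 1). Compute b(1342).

20

Listing terms: b(1) = 3; b(2) = 23; b(3) = 24; b(4) = 10; b(5) = 12; b(6) = 16; b(7) = 0; b(8) = 4; b(9) = 8; b(10) = 24; b(11) = 8; b(12) = 8; b(13) = 4; b(14) = 24; b(15) = 0; b(16) = 20; b(17) = 12; b(18) = 8; b(19) = 12; b(20) = 12; b(21) = 20; b(22) = 8; b(23) = 0; b(24) = 16; b(25) = 4; b(26) = 12; b(27) = 4; b(28) = 4; b(29) = 16; b(30) = 12; b(31) = 0; b(32) = 24; b(33) = 20; b(34) = 4; b(35) = 20; b(36) = 20; b(37) = 24; b(38) = 4; b(39) = 0; b(40) = 8; b(41) = 16; b(42) = 20; b(43) = 16; b(44) = 16; b(45) = 8; b(46) = 20; b(47) = 0; b(48) = 12; b(49) = 24; b(50) = 16; b(51) = 24; b(52) = 24; b(53) = 12; b(54) = 16.
Since (b(53), b(54)) = (b(5), b(6)) = (12, 16) (two consecutive terms determine the rest), the sequence is eventually periodic: after a pre-period of length 4 it cycles with period 48.
For j ≥ 5, b(j) depends only on (j - 5) mod 48. (1342 - 5) mod 48 = 41, so b(1342) = b(46) = 20.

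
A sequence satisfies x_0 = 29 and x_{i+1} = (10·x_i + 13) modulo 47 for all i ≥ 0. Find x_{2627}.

18

Listing terms: x_0 = 29,  x_1 = 21,  x_2 = 35,  x_3 = 34,  x_4 = 24,  x_5 = 18,  x_6 = 5,  x_7 = 16,  x_8 = 32,  x_9 = 4,  x_{10} = 6,  x_{11} = 26,  x_{12} = 38,  x_{13} = 17,  x_{14} = 42,  x_{15} = 10,  x_{16} = 19,  x_{17} = 15,  x_{18} = 22,  x_{19} = 45,  x_{20} = 40,  x_{21} = 37,  x_{22} = 7,  x_{23} = 36,  x_{24} = 44,  x_{25} = 30,  x_{26} = 31,  x_{27} = 41,  x_{28} = 0,  x_{29} = 13,  x_{30} = 2,  x_{31} = 33,  x_{32} = 14,  x_{33} = 12,  x_{34} = 39,  x_{35} = 27,  x_{36} = 1,  x_{37} = 23,  x_{38} = 8,  x_{39} = 46,  x_{40} = 3,  x_{41} = 43,  x_{42} = 20,  x_{43} = 25,  x_{44} = 28,  x_{45} = 11,  x_{46} = 29.
Since x_{46} = x_0 = 29, the sequence is periodic with period 46.
So x_{2627} = x_{0 + ((2627-0) mod 46)} = x_5 = 18.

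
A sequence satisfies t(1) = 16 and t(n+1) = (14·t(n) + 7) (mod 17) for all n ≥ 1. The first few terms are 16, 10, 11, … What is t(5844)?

t(1) = 16; t(2) = 10; t(3) = 11; t(4) = 8; t(5) = 0; t(6) = 7; t(7) = 3; t(8) = 15; t(9) = 13; t(10) = 2; t(11) = 1; t(12) = 4; t(13) = 12; t(14) = 5; t(15) = 9; t(16) = 14; t(17) = 16.
Since t(17) = t(1) = 16, the sequence is periodic with period 16.
So t(5844) = t(1 + ((5844-1) mod 16)) = t(4) = 8.

8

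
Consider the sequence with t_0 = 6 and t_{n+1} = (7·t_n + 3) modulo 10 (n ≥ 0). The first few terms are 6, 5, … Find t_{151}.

9

We have t_0 = 6; t_1 = 5; t_2 = 8; t_3 = 9; t_4 = 6.
The sequence repeats with period 4.
(151 - 0) mod 4 = 3, so t_{151} = t_3 = 9.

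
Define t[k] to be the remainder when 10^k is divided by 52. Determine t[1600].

16

t[0] = 1; t[1] = 10; t[2] = 48; t[3] = 12; t[4] = 16; t[5] = 4; t[6] = 40; t[7] = 36; t[8] = 48.
Since t[8] = t[2] = 48, the sequence is eventually periodic: after a pre-period of length 2 it cycles with period 6.
For k ≥ 2, t[k] depends only on (k - 2) mod 6. (1600 - 2) mod 6 = 2, so t[1600] = t[4] = 16.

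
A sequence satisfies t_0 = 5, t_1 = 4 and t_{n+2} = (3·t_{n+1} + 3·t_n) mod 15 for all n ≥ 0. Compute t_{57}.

9

t_0 = 5; t_1 = 4; t_2 = 12; t_3 = 3; t_4 = 0; t_5 = 9; t_6 = 12; t_7 = 3.
Since (t_6, t_7) = (t_2, t_3) = (12, 3) (two consecutive terms determine the rest), the sequence is eventually periodic: after a pre-period of length 2 it cycles with period 4.
For n ≥ 2, t_n depends only on (n - 2) mod 4. (57 - 2) mod 4 = 3, so t_{57} = t_5 = 9.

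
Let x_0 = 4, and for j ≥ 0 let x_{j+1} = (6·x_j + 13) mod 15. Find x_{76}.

7

Computing terms: x_0 = 4; x_1 = 7; x_2 = 10; x_3 = 13; x_4 = 1; x_5 = 4.
Since x_5 = x_0 = 4, the sequence is periodic with period 5.
(76 - 0) mod 5 = 1, so x_{76} = x_1 = 7.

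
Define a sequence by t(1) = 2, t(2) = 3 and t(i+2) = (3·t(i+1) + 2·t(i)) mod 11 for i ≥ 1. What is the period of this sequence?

We have t(1) = 2, t(2) = 3, t(3) = 2, t(4) = 1, t(5) = 7, t(6) = 1, t(7) = 6, t(8) = 9, t(9) = 6, t(10) = 3, t(11) = 10, t(12) = 3, t(13) = 7, t(14) = 5, t(15) = 7, t(16) = 9, t(17) = 8, t(18) = 9, t(19) = 10, t(20) = 4, t(21) = 10, t(22) = 5, t(23) = 2, t(24) = 5, t(25) = 8, t(26) = 1, t(27) = 8, t(28) = 4, t(29) = 6, t(30) = 4, t(31) = 2, t(32) = 3.
The sequence repeats with period 30.

30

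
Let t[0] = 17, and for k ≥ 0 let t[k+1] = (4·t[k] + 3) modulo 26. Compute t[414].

Computing terms: t[0] = 17,  t[1] = 19,  t[2] = 1,  t[3] = 7,  t[4] = 5,  t[5] = 23,  t[6] = 17.
The sequence repeats with period 6.
(414 - 0) mod 6 = 0, so t[414] = t[0] = 17.

17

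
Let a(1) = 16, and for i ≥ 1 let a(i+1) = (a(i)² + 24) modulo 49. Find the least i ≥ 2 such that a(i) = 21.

a(1) = 16; a(2) = 35; a(3) = 24; a(4) = 12; a(5) = 21; a(6) = 24.
Since a(6) = a(3) = 24, the sequence is eventually periodic: after a pre-period of length 2 it cycles with period 3.
The value 21 first appears (with i ≥ 2) at a(5).

5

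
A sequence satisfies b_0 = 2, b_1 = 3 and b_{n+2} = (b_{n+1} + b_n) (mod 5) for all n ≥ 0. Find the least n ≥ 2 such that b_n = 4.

Listing terms: b_0 = 2; b_1 = 3; b_2 = 0; b_3 = 3; b_4 = 3; b_5 = 1; b_6 = 4; b_7 = 0; b_8 = 4; b_9 = 4; b_{10} = 3; b_{11} = 2; b_{12} = 0; b_{13} = 2; b_{14} = 2; b_{15} = 4; b_{16} = 1; b_{17} = 0; b_{18} = 1; b_{19} = 1; b_{20} = 2; b_{21} = 3.
The sequence repeats with period 20.
The value 4 first appears (with n ≥ 2) at b_6.

6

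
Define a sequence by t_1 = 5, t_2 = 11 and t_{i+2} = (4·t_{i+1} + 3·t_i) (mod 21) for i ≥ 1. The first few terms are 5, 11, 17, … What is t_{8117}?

20

t_1 = 5,  t_2 = 11,  t_3 = 17,  t_4 = 17,  t_5 = 14,  t_6 = 2,  t_7 = 8,  t_8 = 17,  t_9 = 8,  t_{10} = 20,  t_{11} = 20,  t_{12} = 14,  t_{13} = 11,  t_{14} = 2,  t_{15} = 20,  t_{16} = 2,  t_{17} = 5,  t_{18} = 5,  t_{19} = 14,  t_{20} = 8,  t_{21} = 11,  t_{22} = 5,  t_{23} = 11.
The sequence repeats with period 21.
So t_{8117} = t_{1 + ((8117-1) mod 21)} = t_{11} = 20.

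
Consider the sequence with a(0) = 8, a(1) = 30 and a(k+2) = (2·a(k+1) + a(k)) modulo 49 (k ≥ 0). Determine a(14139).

26

a(0) = 8, a(1) = 30, a(2) = 19, a(3) = 19, a(4) = 8, a(5) = 35, a(6) = 29, a(7) = 44, a(8) = 19, a(9) = 33, a(10) = 36, a(11) = 7, a(12) = 1, a(13) = 9, a(14) = 19, a(15) = 47, a(16) = 15, a(17) = 28, a(18) = 22, a(19) = 23, a(20) = 19, a(21) = 12, a(22) = 43, a(23) = 0, a(24) = 43, a(25) = 37, a(26) = 19, a(27) = 26, a(28) = 22, a(29) = 21, a(30) = 15, a(31) = 2, a(32) = 19, a(33) = 40, a(34) = 1, a(35) = 42, a(36) = 36, a(37) = 16, a(38) = 19, a(39) = 5, a(40) = 29, a(41) = 14, a(42) = 8, a(43) = 30.
The sequence repeats with period 42.
So a(14139) = a(0 + ((14139-0) mod 42)) = a(27) = 26.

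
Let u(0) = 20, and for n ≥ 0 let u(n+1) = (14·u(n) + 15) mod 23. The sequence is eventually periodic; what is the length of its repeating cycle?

22

Computing terms: u(0) = 20, u(1) = 19, u(2) = 5, u(3) = 16, u(4) = 9, u(5) = 3, u(6) = 11, u(7) = 8, u(8) = 12, u(9) = 22, u(10) = 1, u(11) = 6, u(12) = 7, u(13) = 21, u(14) = 10, u(15) = 17, u(16) = 0, u(17) = 15, u(18) = 18, u(19) = 14, u(20) = 4, u(21) = 2, u(22) = 20.
Since u(22) = u(0) = 20, the sequence is periodic with period 22.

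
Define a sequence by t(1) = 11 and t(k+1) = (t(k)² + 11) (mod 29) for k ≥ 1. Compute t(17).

Listing terms: t(1) = 11, t(2) = 16, t(3) = 6, t(4) = 18, t(5) = 16.
Since t(5) = t(2) = 16, the sequence is eventually periodic: after a pre-period of length 1 it cycles with period 3.
For k ≥ 2, t(k) depends only on (k - 2) mod 3. (17 - 2) mod 3 = 0, so t(17) = t(2) = 16.

16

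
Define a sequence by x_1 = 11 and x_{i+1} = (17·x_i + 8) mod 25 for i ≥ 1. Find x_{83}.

23

Computing terms: x_1 = 11, x_2 = 20, x_3 = 23, x_4 = 24, x_5 = 16, x_6 = 5, x_7 = 18, x_8 = 14, x_9 = 21, x_{10} = 15, x_{11} = 13, x_{12} = 4, x_{13} = 1, x_{14} = 0, x_{15} = 8, x_{16} = 19, x_{17} = 6, x_{18} = 10, x_{19} = 3, x_{20} = 9, x_{21} = 11.
The sequence repeats with period 20.
(83 - 1) mod 20 = 2, so x_{83} = x_3 = 23.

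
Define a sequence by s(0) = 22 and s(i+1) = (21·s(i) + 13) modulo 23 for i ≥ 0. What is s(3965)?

s(0) = 22, s(1) = 15, s(2) = 6, s(3) = 1, s(4) = 11, s(5) = 14, s(6) = 8, s(7) = 20, s(8) = 19, s(9) = 21, s(10) = 17, s(11) = 2, s(12) = 9, s(13) = 18, s(14) = 0, s(15) = 13, s(16) = 10, s(17) = 16, s(18) = 4, s(19) = 5, s(20) = 3, s(21) = 7, s(22) = 22.
Since s(22) = s(0) = 22, the sequence is periodic with period 22.
(3965 - 0) mod 22 = 5, so s(3965) = s(5) = 14.

14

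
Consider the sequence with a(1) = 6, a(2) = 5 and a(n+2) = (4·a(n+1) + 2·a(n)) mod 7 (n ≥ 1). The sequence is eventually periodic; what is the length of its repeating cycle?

We have a(1) = 6; a(2) = 5; a(3) = 4; a(4) = 5; a(5) = 0; a(6) = 3; a(7) = 5; a(8) = 5; a(9) = 2; a(10) = 4; a(11) = 6; a(12) = 4; a(13) = 0; a(14) = 1; a(15) = 4; a(16) = 4; a(17) = 3; a(18) = 6; a(19) = 2; a(20) = 6; a(21) = 0; a(22) = 5; a(23) = 6; a(24) = 6; a(25) = 1; a(26) = 2; a(27) = 3; a(28) = 2; a(29) = 0; a(30) = 4; a(31) = 2; a(32) = 2; a(33) = 5; a(34) = 3; a(35) = 1; a(36) = 3; a(37) = 0; a(38) = 6; a(39) = 3; a(40) = 3; a(41) = 4; a(42) = 1; a(43) = 5; a(44) = 1; a(45) = 0; a(46) = 2; a(47) = 1; a(48) = 1; a(49) = 6; a(50) = 5.
Since (a(49), a(50)) = (a(1), a(2)) = (6, 5) (two consecutive terms determine the rest), the sequence is periodic with period 48.

48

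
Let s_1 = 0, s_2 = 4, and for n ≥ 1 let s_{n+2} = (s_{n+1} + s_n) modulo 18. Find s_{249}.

12

s_1 = 0,  s_2 = 4,  s_3 = 4,  s_4 = 8,  s_5 = 12,  s_6 = 2,  s_7 = 14,  s_8 = 16,  s_9 = 12,  s_{10} = 10,  s_{11} = 4,  s_{12} = 14,  s_{13} = 0,  s_{14} = 14,  s_{15} = 14,  s_{16} = 10,  s_{17} = 6,  s_{18} = 16,  s_{19} = 4,  s_{20} = 2,  s_{21} = 6,  s_{22} = 8,  s_{23} = 14,  s_{24} = 4,  s_{25} = 0,  s_{26} = 4.
Since (s_{25}, s_{26}) = (s_1, s_2) = (0, 4) (two consecutive terms determine the rest), the sequence is periodic with period 24.
So s_{249} = s_{1 + ((249-1) mod 24)} = s_9 = 12.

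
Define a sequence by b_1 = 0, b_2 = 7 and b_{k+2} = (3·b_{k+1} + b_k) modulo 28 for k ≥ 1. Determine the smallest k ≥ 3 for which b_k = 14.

4

Listing terms: b_1 = 0; b_2 = 7; b_3 = 21; b_4 = 14; b_5 = 7; b_6 = 7; b_7 = 0; b_8 = 7.
Since (b_7, b_8) = (b_1, b_2) = (0, 7) (two consecutive terms determine the rest), the sequence is periodic with period 6.
The value 14 first appears (with k ≥ 3) at b_4.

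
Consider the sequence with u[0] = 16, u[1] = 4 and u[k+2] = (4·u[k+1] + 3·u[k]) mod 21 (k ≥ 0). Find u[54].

Computing terms: u[0] = 16, u[1] = 4, u[2] = 1, u[3] = 16, u[4] = 4.
Since (u[3], u[4]) = (u[0], u[1]) = (16, 4) (two consecutive terms determine the rest), the sequence is periodic with period 3.
(54 - 0) mod 3 = 0, so u[54] = u[0] = 16.

16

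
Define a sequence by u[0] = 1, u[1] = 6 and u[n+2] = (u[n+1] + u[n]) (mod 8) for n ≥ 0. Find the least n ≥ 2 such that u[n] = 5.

3

Computing terms: u[0] = 1, u[1] = 6, u[2] = 7, u[3] = 5, u[4] = 4, u[5] = 1, u[6] = 5, u[7] = 6, u[8] = 3, u[9] = 1, u[10] = 4, u[11] = 5, u[12] = 1, u[13] = 6.
The sequence repeats with period 12.
The value 5 first appears (with n ≥ 2) at u[3].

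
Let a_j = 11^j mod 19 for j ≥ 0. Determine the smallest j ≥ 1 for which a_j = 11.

1

Computing terms: a_0 = 1; a_1 = 11; a_2 = 7; a_3 = 1.
Since a_3 = a_0 = 1, the sequence is periodic with period 3.
The value 11 first appears (with j ≥ 1) at a_1.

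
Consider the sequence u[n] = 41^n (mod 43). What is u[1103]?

16

Computing terms: u[0] = 1,  u[1] = 41,  u[2] = 4,  u[3] = 35,  u[4] = 16,  u[5] = 11,  u[6] = 21,  u[7] = 1.
The sequence repeats with period 7.
(1103 - 0) mod 7 = 4, so u[1103] = u[4] = 16.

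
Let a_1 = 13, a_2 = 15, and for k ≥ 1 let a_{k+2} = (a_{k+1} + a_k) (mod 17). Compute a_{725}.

We have a_1 = 13, a_2 = 15, a_3 = 11, a_4 = 9, a_5 = 3, a_6 = 12, a_7 = 15, a_8 = 10, a_9 = 8, a_{10} = 1, a_{11} = 9, a_{12} = 10, a_{13} = 2, a_{14} = 12, a_{15} = 14, a_{16} = 9, a_{17} = 6, a_{18} = 15, a_{19} = 4, a_{20} = 2, a_{21} = 6, a_{22} = 8, a_{23} = 14, a_{24} = 5, a_{25} = 2, a_{26} = 7, a_{27} = 9, a_{28} = 16, a_{29} = 8, a_{30} = 7, a_{31} = 15, a_{32} = 5, a_{33} = 3, a_{34} = 8, a_{35} = 11, a_{36} = 2, a_{37} = 13, a_{38} = 15.
Since (a_{37}, a_{38}) = (a_1, a_2) = (13, 15) (two consecutive terms determine the rest), the sequence is periodic with period 36.
So a_{725} = a_{1 + ((725-1) mod 36)} = a_5 = 3.

3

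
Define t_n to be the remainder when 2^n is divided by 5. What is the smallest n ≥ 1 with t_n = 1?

Listing terms: t_0 = 1; t_1 = 2; t_2 = 4; t_3 = 3; t_4 = 1.
The sequence repeats with period 4.
The value 1 next appears (with n ≥ 1) at t_4.

4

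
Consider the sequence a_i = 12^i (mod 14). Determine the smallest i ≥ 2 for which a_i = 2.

Computing terms: a_1 = 12; a_2 = 4; a_3 = 6; a_4 = 2; a_5 = 10; a_6 = 8; a_7 = 12.
Since a_7 = a_1 = 12, the sequence is periodic with period 6.
The value 2 first appears (with i ≥ 2) at a_4.

4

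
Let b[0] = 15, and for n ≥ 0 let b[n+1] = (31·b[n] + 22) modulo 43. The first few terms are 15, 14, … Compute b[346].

41

Computing terms: b[0] = 15; b[1] = 14; b[2] = 26; b[3] = 11; b[4] = 19; b[5] = 9; b[6] = 0; b[7] = 22; b[8] = 16; b[9] = 2; b[10] = 41; b[11] = 3; b[12] = 29; b[13] = 18; b[14] = 21; b[15] = 28; b[16] = 30; b[17] = 6; b[18] = 36; b[19] = 20; b[20] = 40; b[21] = 15.
The sequence repeats with period 21.
So b[346] = b[0 + ((346-0) mod 21)] = b[10] = 41.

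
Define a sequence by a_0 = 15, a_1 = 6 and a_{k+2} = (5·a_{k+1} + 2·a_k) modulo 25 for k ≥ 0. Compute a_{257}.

11

a_0 = 15, a_1 = 6, a_2 = 10, a_3 = 12, a_4 = 5, a_5 = 24, a_6 = 5, a_7 = 23, a_8 = 0, a_9 = 21, a_{10} = 5, a_{11} = 17, a_{12} = 20, a_{13} = 9, a_{14} = 10, a_{15} = 18, a_{16} = 10, a_{17} = 11, a_{18} = 0, a_{19} = 22, a_{20} = 10, a_{21} = 19, a_{22} = 15, a_{23} = 13, a_{24} = 20, a_{25} = 1, a_{26} = 20, a_{27} = 2, a_{28} = 0, a_{29} = 4, a_{30} = 20, a_{31} = 8, a_{32} = 5, a_{33} = 16, a_{34} = 15, a_{35} = 7, a_{36} = 15, a_{37} = 14, a_{38} = 0, a_{39} = 3, a_{40} = 15, a_{41} = 6.
Since (a_{40}, a_{41}) = (a_0, a_1) = (15, 6) (two consecutive terms determine the rest), the sequence is periodic with period 40.
(257 - 0) mod 40 = 17, so a_{257} = a_{17} = 11.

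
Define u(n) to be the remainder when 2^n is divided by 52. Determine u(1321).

28

Computing terms: u(0) = 1,  u(1) = 2,  u(2) = 4,  u(3) = 8,  u(4) = 16,  u(5) = 32,  u(6) = 12,  u(7) = 24,  u(8) = 48,  u(9) = 44,  u(10) = 36,  u(11) = 20,  u(12) = 40,  u(13) = 28,  u(14) = 4.
Since u(14) = u(2) = 4, the sequence is eventually periodic: after a pre-period of length 2 it cycles with period 12.
For n ≥ 2, u(n) depends only on (n - 2) mod 12. (1321 - 2) mod 12 = 11, so u(1321) = u(13) = 28.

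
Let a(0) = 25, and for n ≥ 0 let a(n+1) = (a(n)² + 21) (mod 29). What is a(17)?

Listing terms: a(0) = 25, a(1) = 8, a(2) = 27, a(3) = 25.
The sequence repeats with period 3.
(17 - 0) mod 3 = 2, so a(17) = a(2) = 27.

27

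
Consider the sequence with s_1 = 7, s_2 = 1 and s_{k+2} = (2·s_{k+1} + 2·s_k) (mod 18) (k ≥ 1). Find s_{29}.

Computing terms: s_1 = 7; s_2 = 1; s_3 = 16; s_4 = 16; s_5 = 10; s_6 = 16; s_7 = 16.
Since (s_6, s_7) = (s_3, s_4) = (16, 16) (two consecutive terms determine the rest), the sequence is eventually periodic: after a pre-period of length 2 it cycles with period 3.
For k ≥ 3, s_k depends only on (k - 3) mod 3. (29 - 3) mod 3 = 2, so s_{29} = s_5 = 10.

10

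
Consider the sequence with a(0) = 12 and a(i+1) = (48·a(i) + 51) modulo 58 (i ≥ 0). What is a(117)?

Listing terms: a(0) = 12; a(1) = 47; a(2) = 45; a(3) = 7; a(4) = 39; a(5) = 9; a(6) = 19; a(7) = 35; a(8) = 49; a(9) = 25; a(10) = 33; a(11) = 11; a(12) = 57; a(13) = 3; a(14) = 21; a(15) = 15; a(16) = 17; a(17) = 55; a(18) = 23; a(19) = 53; a(20) = 43; a(21) = 27; a(22) = 13; a(23) = 37; a(24) = 29; a(25) = 51; a(26) = 5; a(27) = 1; a(28) = 41; a(29) = 47.
Since a(29) = a(1) = 47, the sequence is eventually periodic: after a pre-period of length 1 it cycles with period 28.
For i ≥ 1, a(i) depends only on (i - 1) mod 28. (117 - 1) mod 28 = 4, so a(117) = a(5) = 9.

9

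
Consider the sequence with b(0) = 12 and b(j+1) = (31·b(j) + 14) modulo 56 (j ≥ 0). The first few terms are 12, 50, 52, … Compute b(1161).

2

b(0) = 12; b(1) = 50; b(2) = 52; b(3) = 2; b(4) = 20; b(5) = 18; b(6) = 12.
Since b(6) = b(0) = 12, the sequence is periodic with period 6.
So b(1161) = b(0 + ((1161-0) mod 6)) = b(3) = 2.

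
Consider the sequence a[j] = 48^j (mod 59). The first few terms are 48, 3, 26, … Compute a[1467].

We have a[1] = 48,  a[2] = 3,  a[3] = 26,  a[4] = 9,  a[5] = 19,  a[6] = 27,  a[7] = 57,  a[8] = 22,  a[9] = 53,  a[10] = 7,  a[11] = 41,  a[12] = 21,  a[13] = 5,  a[14] = 4,  a[15] = 15,  a[16] = 12,  a[17] = 45,  a[18] = 36,  a[19] = 17,  a[20] = 49,  a[21] = 51,  a[22] = 29,  a[23] = 35,  a[24] = 28,  a[25] = 46,  a[26] = 25,  a[27] = 20,  a[28] = 16,  a[29] = 1,  a[30] = 48.
The sequence repeats with period 29.
So a[1467] = a[1 + ((1467-1) mod 29)] = a[17] = 45.

45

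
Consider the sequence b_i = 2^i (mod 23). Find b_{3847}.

We have b_1 = 2; b_2 = 4; b_3 = 8; b_4 = 16; b_5 = 9; b_6 = 18; b_7 = 13; b_8 = 3; b_9 = 6; b_{10} = 12; b_{11} = 1; b_{12} = 2.
Since b_{12} = b_1 = 2, the sequence is periodic with period 11.
(3847 - 1) mod 11 = 7, so b_{3847} = b_8 = 3.

3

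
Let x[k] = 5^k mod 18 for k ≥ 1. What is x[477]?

17

We have x[1] = 5, x[2] = 7, x[3] = 17, x[4] = 13, x[5] = 11, x[6] = 1, x[7] = 5.
Since x[7] = x[1] = 5, the sequence is periodic with period 6.
(477 - 1) mod 6 = 2, so x[477] = x[3] = 17.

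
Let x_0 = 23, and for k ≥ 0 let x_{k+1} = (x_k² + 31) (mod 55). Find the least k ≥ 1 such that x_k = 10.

1

x_0 = 23, x_1 = 10, x_2 = 21, x_3 = 32, x_4 = 10.
Since x_4 = x_1 = 10, the sequence is eventually periodic: after a pre-period of length 1 it cycles with period 3.
The value 10 first appears (with k ≥ 1) at x_1.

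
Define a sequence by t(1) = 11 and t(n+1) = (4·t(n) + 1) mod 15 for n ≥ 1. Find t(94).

We have t(1) = 11; t(2) = 0; t(3) = 1; t(4) = 5; t(5) = 6; t(6) = 10; t(7) = 11.
The sequence repeats with period 6.
So t(94) = t(1 + ((94-1) mod 6)) = t(4) = 5.

5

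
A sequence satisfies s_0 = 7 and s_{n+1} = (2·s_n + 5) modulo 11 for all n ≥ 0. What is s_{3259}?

Computing terms: s_0 = 7; s_1 = 8; s_2 = 10; s_3 = 3; s_4 = 0; s_5 = 5; s_6 = 4; s_7 = 2; s_8 = 9; s_9 = 1; s_{10} = 7.
Since s_{10} = s_0 = 7, the sequence is periodic with period 10.
(3259 - 0) mod 10 = 9, so s_{3259} = s_9 = 1.

1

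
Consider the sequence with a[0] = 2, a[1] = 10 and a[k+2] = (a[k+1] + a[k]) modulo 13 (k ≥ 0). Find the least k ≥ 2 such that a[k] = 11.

Listing terms: a[0] = 2, a[1] = 10, a[2] = 12, a[3] = 9, a[4] = 8, a[5] = 4, a[6] = 12, a[7] = 3, a[8] = 2, a[9] = 5, a[10] = 7, a[11] = 12, a[12] = 6, a[13] = 5, a[14] = 11, a[15] = 3, a[16] = 1, a[17] = 4, a[18] = 5, a[19] = 9, a[20] = 1, a[21] = 10, a[22] = 11, a[23] = 8, a[24] = 6, a[25] = 1, a[26] = 7, a[27] = 8, a[28] = 2, a[29] = 10.
Since (a[28], a[29]) = (a[0], a[1]) = (2, 10) (two consecutive terms determine the rest), the sequence is periodic with period 28.
The value 11 first appears (with k ≥ 2) at a[14].

14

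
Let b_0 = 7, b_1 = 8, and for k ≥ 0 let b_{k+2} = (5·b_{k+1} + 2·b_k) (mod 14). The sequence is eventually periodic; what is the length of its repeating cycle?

We have b_0 = 7; b_1 = 8; b_2 = 12; b_3 = 6; b_4 = 12; b_5 = 2; b_6 = 6; b_7 = 6; b_8 = 0; b_9 = 12; b_{10} = 4; b_{11} = 2; b_{12} = 4; b_{13} = 10; b_{14} = 2; b_{15} = 2; b_{16} = 0; b_{17} = 4; b_{18} = 6; b_{19} = 10; b_{20} = 6; b_{21} = 8; b_{22} = 10; b_{23} = 10; b_{24} = 0; b_{25} = 6; b_{26} = 2; b_{27} = 8; b_{28} = 2; b_{29} = 12; b_{30} = 8; b_{31} = 8; b_{32} = 0; b_{33} = 2; b_{34} = 10; b_{35} = 12; b_{36} = 10; b_{37} = 4; b_{38} = 12; b_{39} = 12; b_{40} = 0; b_{41} = 10; b_{42} = 8; b_{43} = 4; b_{44} = 8; b_{45} = 6; b_{46} = 4; b_{47} = 4; b_{48} = 0; b_{49} = 8; b_{50} = 12.
Since (b_{49}, b_{50}) = (b_1, b_2) = (8, 12) (two consecutive terms determine the rest), the sequence is eventually periodic: after a pre-period of length 1 it cycles with period 48.

48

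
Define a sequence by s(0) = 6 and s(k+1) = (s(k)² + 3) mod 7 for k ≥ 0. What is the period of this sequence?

s(0) = 6; s(1) = 4; s(2) = 5; s(3) = 0; s(4) = 3; s(5) = 5.
Since s(5) = s(2) = 5, the sequence is eventually periodic: after a pre-period of length 2 it cycles with period 3.

3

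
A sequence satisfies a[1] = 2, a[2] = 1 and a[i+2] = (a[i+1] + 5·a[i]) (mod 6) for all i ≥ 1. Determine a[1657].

a[1] = 2; a[2] = 1; a[3] = 5; a[4] = 4; a[5] = 5; a[6] = 1; a[7] = 2; a[8] = 1.
Since (a[7], a[8]) = (a[1], a[2]) = (2, 1) (two consecutive terms determine the rest), the sequence is periodic with period 6.
So a[1657] = a[1 + ((1657-1) mod 6)] = a[1] = 2.

2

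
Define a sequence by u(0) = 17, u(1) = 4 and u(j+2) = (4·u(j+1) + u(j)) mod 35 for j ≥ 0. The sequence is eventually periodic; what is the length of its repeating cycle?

Listing terms: u(0) = 17, u(1) = 4, u(2) = 33, u(3) = 31, u(4) = 17, u(5) = 29, u(6) = 28, u(7) = 1, u(8) = 32, u(9) = 24, u(10) = 23, u(11) = 11, u(12) = 32, u(13) = 34, u(14) = 28, u(15) = 6, u(16) = 17, u(17) = 4.
Since (u(16), u(17)) = (u(0), u(1)) = (17, 4) (two consecutive terms determine the rest), the sequence is periodic with period 16.

16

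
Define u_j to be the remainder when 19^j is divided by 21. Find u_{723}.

13

We have u_0 = 1,  u_1 = 19,  u_2 = 4,  u_3 = 13,  u_4 = 16,  u_5 = 10,  u_6 = 1.
The sequence repeats with period 6.
(723 - 0) mod 6 = 3, so u_{723} = u_3 = 13.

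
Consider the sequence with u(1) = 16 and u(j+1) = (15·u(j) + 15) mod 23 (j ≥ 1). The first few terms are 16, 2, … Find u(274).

We have u(1) = 16,  u(2) = 2,  u(3) = 22,  u(4) = 0,  u(5) = 15,  u(6) = 10,  u(7) = 4,  u(8) = 6,  u(9) = 13,  u(10) = 3,  u(11) = 14,  u(12) = 18,  u(13) = 9,  u(14) = 12,  u(15) = 11,  u(16) = 19,  u(17) = 1,  u(18) = 7,  u(19) = 5,  u(20) = 21,  u(21) = 8,  u(22) = 20,  u(23) = 16.
Since u(23) = u(1) = 16, the sequence is periodic with period 22.
So u(274) = u(1 + ((274-1) mod 22)) = u(10) = 3.

3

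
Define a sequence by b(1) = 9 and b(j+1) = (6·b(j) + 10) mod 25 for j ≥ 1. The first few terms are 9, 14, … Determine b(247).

14

We have b(1) = 9; b(2) = 14; b(3) = 19; b(4) = 24; b(5) = 4; b(6) = 9.
The sequence repeats with period 5.
So b(247) = b(1 + ((247-1) mod 5)) = b(2) = 14.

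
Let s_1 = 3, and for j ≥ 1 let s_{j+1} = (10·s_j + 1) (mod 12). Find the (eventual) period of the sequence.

3

Computing terms: s_1 = 3,  s_2 = 7,  s_3 = 11,  s_4 = 3.
The sequence repeats with period 3.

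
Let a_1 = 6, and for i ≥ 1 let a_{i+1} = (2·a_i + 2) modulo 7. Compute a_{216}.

a_1 = 6, a_2 = 0, a_3 = 2, a_4 = 6.
The sequence repeats with period 3.
(216 - 1) mod 3 = 2, so a_{216} = a_3 = 2.

2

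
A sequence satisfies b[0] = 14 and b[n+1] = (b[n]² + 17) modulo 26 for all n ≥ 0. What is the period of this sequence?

We have b[0] = 14; b[1] = 5; b[2] = 16; b[3] = 13; b[4] = 4; b[5] = 7; b[6] = 14.
The sequence repeats with period 6.

6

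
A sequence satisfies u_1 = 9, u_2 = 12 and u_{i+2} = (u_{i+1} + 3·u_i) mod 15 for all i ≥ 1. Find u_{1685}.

12

We have u_1 = 9, u_2 = 12, u_3 = 9, u_4 = 0, u_5 = 12, u_6 = 12, u_7 = 3, u_8 = 9, u_9 = 3, u_{10} = 0, u_{11} = 9, u_{12} = 9, u_{13} = 6, u_{14} = 3, u_{15} = 6, u_{16} = 0, u_{17} = 3, u_{18} = 3, u_{19} = 12, u_{20} = 6, u_{21} = 12, u_{22} = 0, u_{23} = 6, u_{24} = 6, u_{25} = 9, u_{26} = 12.
The sequence repeats with period 24.
So u_{1685} = u_{1 + ((1685-1) mod 24)} = u_5 = 12.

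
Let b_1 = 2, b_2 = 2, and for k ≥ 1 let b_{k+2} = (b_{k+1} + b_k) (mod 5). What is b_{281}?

2

Listing terms: b_1 = 2, b_2 = 2, b_3 = 4, b_4 = 1, b_5 = 0, b_6 = 1, b_7 = 1, b_8 = 2, b_9 = 3, b_{10} = 0, b_{11} = 3, b_{12} = 3, b_{13} = 1, b_{14} = 4, b_{15} = 0, b_{16} = 4, b_{17} = 4, b_{18} = 3, b_{19} = 2, b_{20} = 0, b_{21} = 2, b_{22} = 2.
Since (b_{21}, b_{22}) = (b_1, b_2) = (2, 2) (two consecutive terms determine the rest), the sequence is periodic with period 20.
(281 - 1) mod 20 = 0, so b_{281} = b_1 = 2.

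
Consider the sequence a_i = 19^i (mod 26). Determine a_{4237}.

a_0 = 1,  a_1 = 19,  a_2 = 23,  a_3 = 21,  a_4 = 9,  a_5 = 15,  a_6 = 25,  a_7 = 7,  a_8 = 3,  a_9 = 5,  a_{10} = 17,  a_{11} = 11,  a_{12} = 1.
Since a_{12} = a_0 = 1, the sequence is periodic with period 12.
(4237 - 0) mod 12 = 1, so a_{4237} = a_1 = 19.

19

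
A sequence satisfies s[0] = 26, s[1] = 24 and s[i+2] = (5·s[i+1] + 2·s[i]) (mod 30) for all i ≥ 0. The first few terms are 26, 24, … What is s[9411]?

Listing terms: s[0] = 26; s[1] = 24; s[2] = 22; s[3] = 8; s[4] = 24; s[5] = 16; s[6] = 8; s[7] = 12; s[8] = 16; s[9] = 14; s[10] = 12; s[11] = 28; s[12] = 14; s[13] = 6; s[14] = 28; s[15] = 2; s[16] = 6; s[17] = 4; s[18] = 2; s[19] = 18; s[20] = 4; s[21] = 26; s[22] = 18; s[23] = 22; s[24] = 26; s[25] = 24.
The sequence repeats with period 24.
So s[9411] = s[0 + ((9411-0) mod 24)] = s[3] = 8.

8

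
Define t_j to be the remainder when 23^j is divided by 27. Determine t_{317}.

11

We have t_0 = 1; t_1 = 23; t_2 = 16; t_3 = 17; t_4 = 13; t_5 = 2; t_6 = 19; t_7 = 5; t_8 = 7; t_9 = 26; t_{10} = 4; t_{11} = 11; t_{12} = 10; t_{13} = 14; t_{14} = 25; t_{15} = 8; t_{16} = 22; t_{17} = 20; t_{18} = 1.
Since t_{18} = t_0 = 1, the sequence is periodic with period 18.
So t_{317} = t_{0 + ((317-0) mod 18)} = t_{11} = 11.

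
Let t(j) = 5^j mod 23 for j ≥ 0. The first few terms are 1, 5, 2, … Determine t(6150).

Computing terms: t(0) = 1,  t(1) = 5,  t(2) = 2,  t(3) = 10,  t(4) = 4,  t(5) = 20,  t(6) = 8,  t(7) = 17,  t(8) = 16,  t(9) = 11,  t(10) = 9,  t(11) = 22,  t(12) = 18,  t(13) = 21,  t(14) = 13,  t(15) = 19,  t(16) = 3,  t(17) = 15,  t(18) = 6,  t(19) = 7,  t(20) = 12,  t(21) = 14,  t(22) = 1.
The sequence repeats with period 22.
(6150 - 0) mod 22 = 12, so t(6150) = t(12) = 18.

18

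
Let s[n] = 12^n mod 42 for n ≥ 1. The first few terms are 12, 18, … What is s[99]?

6

We have s[1] = 12, s[2] = 18, s[3] = 6, s[4] = 30, s[5] = 24, s[6] = 36, s[7] = 12.
Since s[7] = s[1] = 12, the sequence is periodic with period 6.
So s[99] = s[1 + ((99-1) mod 6)] = s[3] = 6.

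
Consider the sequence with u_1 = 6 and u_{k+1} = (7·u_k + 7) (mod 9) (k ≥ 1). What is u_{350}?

Computing terms: u_1 = 6; u_2 = 4; u_3 = 8; u_4 = 0; u_5 = 7; u_6 = 2; u_7 = 3; u_8 = 1; u_9 = 5; u_{10} = 6.
The sequence repeats with period 9.
So u_{350} = u_{1 + ((350-1) mod 9)} = u_8 = 1.

1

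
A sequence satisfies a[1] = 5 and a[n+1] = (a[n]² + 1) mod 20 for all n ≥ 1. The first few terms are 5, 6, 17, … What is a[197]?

1

Computing terms: a[1] = 5; a[2] = 6; a[3] = 17; a[4] = 10; a[5] = 1; a[6] = 2; a[7] = 5.
The sequence repeats with period 6.
(197 - 1) mod 6 = 4, so a[197] = a[5] = 1.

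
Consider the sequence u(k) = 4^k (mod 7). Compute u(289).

4

We have u(1) = 4; u(2) = 2; u(3) = 1; u(4) = 4.
Since u(4) = u(1) = 4, the sequence is periodic with period 3.
So u(289) = u(1 + ((289-1) mod 3)) = u(1) = 4.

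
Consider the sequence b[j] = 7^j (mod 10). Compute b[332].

Computing terms: b[0] = 1; b[1] = 7; b[2] = 9; b[3] = 3; b[4] = 1.
The sequence repeats with period 4.
(332 - 0) mod 4 = 0, so b[332] = b[0] = 1.

1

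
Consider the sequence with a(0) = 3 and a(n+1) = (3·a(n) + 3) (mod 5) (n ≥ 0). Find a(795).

We have a(0) = 3, a(1) = 2, a(2) = 4, a(3) = 0, a(4) = 3.
Since a(4) = a(0) = 3, the sequence is periodic with period 4.
(795 - 0) mod 4 = 3, so a(795) = a(3) = 0.

0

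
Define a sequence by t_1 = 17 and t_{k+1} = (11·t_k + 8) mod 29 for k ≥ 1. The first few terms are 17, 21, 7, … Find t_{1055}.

24

Listing terms: t_1 = 17; t_2 = 21; t_3 = 7; t_4 = 27; t_5 = 15; t_6 = 28; t_7 = 26; t_8 = 4; t_9 = 23; t_{10} = 0; t_{11} = 8; t_{12} = 9; t_{13} = 20; t_{14} = 25; t_{15} = 22; t_{16} = 18; t_{17} = 3; t_{18} = 12; t_{19} = 24; t_{20} = 11; t_{21} = 13; t_{22} = 6; t_{23} = 16; t_{24} = 10; t_{25} = 2; t_{26} = 1; t_{27} = 19; t_{28} = 14; t_{29} = 17.
The sequence repeats with period 28.
So t_{1055} = t_{1 + ((1055-1) mod 28)} = t_{19} = 24.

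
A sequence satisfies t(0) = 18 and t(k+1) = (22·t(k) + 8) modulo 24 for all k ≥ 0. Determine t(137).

16

Computing terms: t(0) = 18,  t(1) = 20,  t(2) = 16,  t(3) = 0,  t(4) = 8,  t(5) = 16.
Since t(5) = t(2) = 16, the sequence is eventually periodic: after a pre-period of length 2 it cycles with period 3.
For k ≥ 2, t(k) depends only on (k - 2) mod 3. (137 - 2) mod 3 = 0, so t(137) = t(2) = 16.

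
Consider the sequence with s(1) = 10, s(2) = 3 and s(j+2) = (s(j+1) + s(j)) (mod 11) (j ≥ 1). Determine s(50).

4

s(1) = 10, s(2) = 3, s(3) = 2, s(4) = 5, s(5) = 7, s(6) = 1, s(7) = 8, s(8) = 9, s(9) = 6, s(10) = 4, s(11) = 10, s(12) = 3.
The sequence repeats with period 10.
(50 - 1) mod 10 = 9, so s(50) = s(10) = 4.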